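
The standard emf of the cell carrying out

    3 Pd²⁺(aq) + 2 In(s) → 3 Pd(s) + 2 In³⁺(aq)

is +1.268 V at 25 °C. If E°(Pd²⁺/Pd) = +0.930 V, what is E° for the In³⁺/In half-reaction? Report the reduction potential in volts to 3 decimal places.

In the reaction as written the Pd²⁺/Pd couple is reduced (cathode) and In³⁺/In is oxidized (anode), so E°cell = E°(Pd²⁺/Pd) − E°(In³⁺/In).
E°(In³⁺/In) = E°(cathode) − E°cell = +0.930 − (+1.268) = −0.338 V.

−0.338 V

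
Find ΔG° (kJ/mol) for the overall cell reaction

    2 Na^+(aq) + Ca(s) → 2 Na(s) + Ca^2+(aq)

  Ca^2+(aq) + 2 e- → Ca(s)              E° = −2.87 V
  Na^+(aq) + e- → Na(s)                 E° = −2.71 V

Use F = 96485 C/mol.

In the reaction as written Na^+(aq) is reduced, so the Na⁺/Na couple is the cathode and Ca²⁺/Ca is the anode.
E°cell = −2.71 − (−2.87) = +0.16 V; balancing electrons gives n = 2.
ΔG° = −nFE°cell = −(2)(96485)(+0.16) J/mol = −30.9 kJ/mol.

−30.9 kJ/mol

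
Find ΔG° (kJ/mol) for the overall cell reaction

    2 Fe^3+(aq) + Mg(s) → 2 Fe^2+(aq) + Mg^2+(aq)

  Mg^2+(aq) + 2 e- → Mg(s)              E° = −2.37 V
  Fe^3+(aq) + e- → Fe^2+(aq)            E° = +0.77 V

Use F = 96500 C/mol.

−606 kJ/mol

In the reaction as written Fe^3+(aq) is reduced, so the Fe³⁺/Fe²⁺ couple is the cathode and Mg²⁺/Mg is the anode.
E°cell = +0.77 − (−2.37) = +3.14 V; balancing electrons gives n = 2.
ΔG° = −nFE°cell = −(2)(96500)(+3.14) J/mol = −606 kJ/mol.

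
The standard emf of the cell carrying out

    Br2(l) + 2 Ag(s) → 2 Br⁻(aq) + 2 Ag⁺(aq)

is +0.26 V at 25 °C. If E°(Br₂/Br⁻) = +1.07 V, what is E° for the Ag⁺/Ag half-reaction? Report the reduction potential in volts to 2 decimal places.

In the reaction as written the Br₂/Br⁻ couple is reduced (cathode) and Ag⁺/Ag is oxidized (anode), so E°cell = E°(Br₂/Br⁻) − E°(Ag⁺/Ag).
E°(Ag⁺/Ag) = E°(cathode) − E°cell = +1.07 − (+0.26) = +0.81 V.

+0.81 V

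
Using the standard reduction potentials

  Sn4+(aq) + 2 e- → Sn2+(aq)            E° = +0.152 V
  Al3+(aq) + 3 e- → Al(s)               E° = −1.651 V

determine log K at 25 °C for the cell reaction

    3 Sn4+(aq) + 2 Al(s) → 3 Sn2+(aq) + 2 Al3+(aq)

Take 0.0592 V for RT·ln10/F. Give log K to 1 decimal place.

The Sn⁴⁺/Sn²⁺ couple is reduced (cathode); E°cell = +0.152 − (−1.651) = +1.803 V with n = 6.
At equilibrium E = 0, so log K = nE°cell / 0.0592 = (6)(+1.803) / 0.0592 = 182.7.

log K = 182.7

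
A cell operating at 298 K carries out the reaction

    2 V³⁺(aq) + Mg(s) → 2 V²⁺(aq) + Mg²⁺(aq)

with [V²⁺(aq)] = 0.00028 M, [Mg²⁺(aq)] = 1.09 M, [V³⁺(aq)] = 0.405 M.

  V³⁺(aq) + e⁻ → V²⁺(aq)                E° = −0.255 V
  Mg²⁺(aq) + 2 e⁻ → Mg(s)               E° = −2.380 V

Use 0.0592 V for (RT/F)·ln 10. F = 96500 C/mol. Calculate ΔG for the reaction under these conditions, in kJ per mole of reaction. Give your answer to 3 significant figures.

E°cell = −0.255 − (−2.380) = +2.125 V; the balanced reaction transfers n = 2 electrons.
The reaction quotient is ([V²⁺(aq)]^2·[Mg²⁺(aq)]) / [V³⁺(aq)]^2 = 5.21×10^−7; by Nernst, E = +2.125 − (0.0592/2)(−6.283) = +2.3110 V.
Then ΔG = −nFE = −2 × 96500 × +2.3110 J/mol = −446 kJ/mol.

−446 kJ/mol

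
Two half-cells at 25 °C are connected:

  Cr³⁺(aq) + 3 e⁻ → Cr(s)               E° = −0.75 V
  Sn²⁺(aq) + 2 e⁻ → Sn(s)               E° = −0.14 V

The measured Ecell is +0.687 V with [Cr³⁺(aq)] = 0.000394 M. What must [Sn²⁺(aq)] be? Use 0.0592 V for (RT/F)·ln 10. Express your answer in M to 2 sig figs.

2.1 M

The Sn²⁺/Sn couple has the larger reduction potential, so it is the cathode: E°cell = −0.14 − (−0.75) = +0.61 V and n = 6.
From the Nernst equation, log Q = n(E° − E)/0.0592 = 6·(+0.61 − (+0.687))/0.0592 = −7.804.
The balanced reaction is 3 Sn²⁺(aq) + 2 Cr(s) → 3 Sn(s) + 2 Cr³⁺(aq), so Q = [Cr³⁺(aq)]^2 / [Sn²⁺(aq)]^3.
Isolating [Sn²⁺(aq)] in Q = 10^{−7.804} yields log [Sn²⁺(aq)] = 0.332, i.e. 2.1 M.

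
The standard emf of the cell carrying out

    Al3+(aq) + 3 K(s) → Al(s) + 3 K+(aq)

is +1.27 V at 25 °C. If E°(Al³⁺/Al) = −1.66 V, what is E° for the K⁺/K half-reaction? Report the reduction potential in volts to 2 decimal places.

In the reaction as written the Al³⁺/Al couple is reduced (cathode) and K⁺/K is oxidized (anode), so E°cell = E°(Al³⁺/Al) − E°(K⁺/K).
E°(K⁺/K) = E°(cathode) − E°cell = −1.66 − (+1.27) = −2.93 V.

−2.93 V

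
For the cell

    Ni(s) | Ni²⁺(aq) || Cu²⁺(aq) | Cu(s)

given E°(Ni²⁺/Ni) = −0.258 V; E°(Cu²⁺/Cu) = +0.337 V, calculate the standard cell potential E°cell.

+0.595 V

By convention the left-hand electrode in cell notation is the anode (oxidation) and the right-hand electrode is the cathode (reduction).
E°cell = E°(right) − E°(left) = +0.337 − (−0.258) = +0.595 V.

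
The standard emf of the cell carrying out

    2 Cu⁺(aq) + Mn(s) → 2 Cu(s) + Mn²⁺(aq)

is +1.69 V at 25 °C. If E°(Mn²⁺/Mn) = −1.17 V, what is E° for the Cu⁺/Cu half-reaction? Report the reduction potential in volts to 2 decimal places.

+0.52 V

In the reaction as written the Cu⁺/Cu couple is reduced (cathode) and Mn²⁺/Mn is oxidized (anode), so E°cell = E°(Cu⁺/Cu) − E°(Mn²⁺/Mn).
E°(Cu⁺/Cu) = E°cell + E°(anode) = +1.69 + (−1.17) = +0.52 V.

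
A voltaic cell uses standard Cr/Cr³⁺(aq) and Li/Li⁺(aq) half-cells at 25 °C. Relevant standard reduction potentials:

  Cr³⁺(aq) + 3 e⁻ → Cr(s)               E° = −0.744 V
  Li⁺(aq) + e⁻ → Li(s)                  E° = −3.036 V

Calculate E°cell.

The Cr³⁺/Cr couple has the higher E°, so Cr ion is reduced (cathode) and Li is oxidized (anode).
E°cell = E°(cathode) − E°(anode) = −0.744 − (−3.036) = +2.292 V.

+2.292 V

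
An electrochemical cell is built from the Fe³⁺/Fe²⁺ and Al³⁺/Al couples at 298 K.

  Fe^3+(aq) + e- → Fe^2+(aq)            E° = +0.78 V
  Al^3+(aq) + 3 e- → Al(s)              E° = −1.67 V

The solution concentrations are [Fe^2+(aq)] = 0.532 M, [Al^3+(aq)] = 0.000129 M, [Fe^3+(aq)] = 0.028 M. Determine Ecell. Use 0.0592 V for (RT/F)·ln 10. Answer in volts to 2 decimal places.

Since E°(Fe³⁺/Fe²⁺) > E°(Al³⁺/Al), Fe³⁺/Fe²⁺ serves as the cathode.
The standard potential is +0.78 − (−1.67) = +2.45 V and the balanced reaction transfers n = 3 electrons.
The balanced reaction is 3 Fe^3+(aq) + Al(s) → 3 Fe^2+(aq) + Al^3+(aq), so Q = ([Fe^2+(aq)]^3·[Al^3+(aq)]) / [Fe^3+(aq)]^3 = 0.885 and log Q = −0.053.
E = E° − (0.0592/n)·log Q = +2.45 − (0.0592/3)(−0.053) = +2.45 V.

+2.45 V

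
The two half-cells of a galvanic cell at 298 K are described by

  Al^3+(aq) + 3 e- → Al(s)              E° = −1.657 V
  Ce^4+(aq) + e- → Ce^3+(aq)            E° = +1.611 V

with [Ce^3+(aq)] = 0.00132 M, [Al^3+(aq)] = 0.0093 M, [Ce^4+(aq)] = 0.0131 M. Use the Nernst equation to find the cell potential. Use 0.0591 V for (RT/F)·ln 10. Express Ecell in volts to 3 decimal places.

+3.367 V

The Ce⁴⁺/Ce³⁺ couple has the more positive E°, so it is the cathode; Al³⁺/Al is the anode.
E°cell = +1.611 − (−1.657) = +3.268 V, with n = 3 electrons transferred.
Balancing gives 3 Ce^4+(aq) + Al(s) → 3 Ce^3+(aq) + Al^3+(aq); hence Q = ([Ce^3+(aq)]^3·[Al^3+(aq)]) / [Ce^4+(aq)]^3 = 9.51×10^−6 (log Q = −5.022).
Applying E = E° − (RT ln10/nF)·log Q gives +3.268 − (0.0591/3)(−5.022) = +3.367 V.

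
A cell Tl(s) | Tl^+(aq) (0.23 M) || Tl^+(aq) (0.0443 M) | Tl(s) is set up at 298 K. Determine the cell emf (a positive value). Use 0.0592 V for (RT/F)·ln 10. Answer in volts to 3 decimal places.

For a concentration cell E°cell = 0, since both electrodes use the same couple.
The compartment with the higher Tl^+(aq) concentration (0.23 M) acts as the cathode; ions are reduced there and produced at the dilute (0.0443 M) anode.
With n = 1, Ecell = −(0.0592/1)·log([dilute]/[conc]) = −(0.0592/1)·log(0.0443/0.23) = +0.042 V.

0.042 V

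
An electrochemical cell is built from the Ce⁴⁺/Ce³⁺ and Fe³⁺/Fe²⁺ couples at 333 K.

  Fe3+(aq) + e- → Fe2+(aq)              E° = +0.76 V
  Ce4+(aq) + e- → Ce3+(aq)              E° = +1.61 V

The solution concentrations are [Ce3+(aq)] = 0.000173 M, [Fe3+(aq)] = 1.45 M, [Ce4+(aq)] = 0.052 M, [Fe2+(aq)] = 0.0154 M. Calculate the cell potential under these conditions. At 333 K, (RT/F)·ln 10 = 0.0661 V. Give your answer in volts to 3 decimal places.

Ce⁴⁺/Ce³⁺ is reduced (cathode, E° = +1.61 V) and Fe³⁺/Fe²⁺ is oxidized (anode).
The standard potential is +1.61 − (+0.76) = +0.85 V and the balanced reaction transfers n = 1 electron.
The balanced reaction is Ce4+(aq) + Fe2+(aq) → Ce3+(aq) + Fe3+(aq), so Q = ([Ce3+(aq)]·[Fe3+(aq)]) / ([Ce4+(aq)]·[Fe2+(aq)]) = 0.313 and log Q = −0.504.
By the Nernst equation, E = +0.85 − (0.0661/1)·(−0.504) = +0.883 V.

+0.883 V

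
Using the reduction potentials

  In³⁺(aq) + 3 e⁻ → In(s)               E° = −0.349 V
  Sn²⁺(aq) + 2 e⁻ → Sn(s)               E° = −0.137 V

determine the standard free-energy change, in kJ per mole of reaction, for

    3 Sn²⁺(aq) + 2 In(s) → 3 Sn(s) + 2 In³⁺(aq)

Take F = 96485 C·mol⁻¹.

−123 kJ/mol

In the reaction as written Sn²⁺(aq) is reduced, so the Sn²⁺/Sn couple is the cathode and In³⁺/In is the anode.
E°cell = −0.137 − (−0.349) = +0.212 V; balancing electrons gives n = 6.
ΔG° = −nFE°cell = −(6)(96485)(+0.212) J/mol = −123 kJ/mol.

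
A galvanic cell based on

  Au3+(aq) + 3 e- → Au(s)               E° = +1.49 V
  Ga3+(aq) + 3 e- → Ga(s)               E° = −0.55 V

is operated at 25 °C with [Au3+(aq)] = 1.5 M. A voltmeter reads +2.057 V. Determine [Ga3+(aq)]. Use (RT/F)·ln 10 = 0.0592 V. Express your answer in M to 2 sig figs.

0.21 M

With Au³⁺/Au at the cathode and Ga³⁺/Ga at the anode, E°cell = +1.49 − (−0.55) = +2.04 V (n = 3).
From the Nernst equation, log Q = n(E° − E)/0.0592 = 3·(+2.04 − (+2.057))/0.0592 = −0.861.
Balancing electrons gives Au3+(aq) + Ga(s) → Au(s) + Ga3+(aq); thus Q = [Ga3+(aq)] / [Au3+(aq)].
Isolating [Ga3+(aq)] in Q = 10^{−0.861} yields log [Ga3+(aq)] = −0.685, i.e. 0.21 M.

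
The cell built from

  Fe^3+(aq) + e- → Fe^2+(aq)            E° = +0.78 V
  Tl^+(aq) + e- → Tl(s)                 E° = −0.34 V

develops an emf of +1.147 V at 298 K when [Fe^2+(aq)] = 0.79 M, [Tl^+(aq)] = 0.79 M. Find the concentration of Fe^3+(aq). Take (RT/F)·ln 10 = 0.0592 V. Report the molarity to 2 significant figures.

1.8 M

Fe³⁺/Fe²⁺ is the cathode (higher E°); E°cell = +0.78 − (−0.34) = +1.12 V with n = 1.
Rearranging E = E° − (0.0592/n)·log Q gives log Q = 1(+1.12 − (+1.147))/0.0592 = −0.456.
For Fe^3+(aq) + Tl(s) → Fe^2+(aq) + Tl^+(aq), the reaction quotient is Q = ([Fe^2+(aq)]·[Tl^+(aq)]) / [Fe^3+(aq)].
Solving for the unknown gives log [Fe^3+(aq)] = 0.251, so [Fe^3+(aq)] ≈ 1.8 M.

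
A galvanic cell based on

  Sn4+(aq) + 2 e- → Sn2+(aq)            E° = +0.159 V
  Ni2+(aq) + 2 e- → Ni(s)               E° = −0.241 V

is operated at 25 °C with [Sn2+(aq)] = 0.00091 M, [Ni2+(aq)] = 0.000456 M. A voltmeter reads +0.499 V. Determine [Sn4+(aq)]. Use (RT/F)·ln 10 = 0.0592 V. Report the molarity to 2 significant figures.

With Sn⁴⁺/Sn²⁺ at the cathode and Ni²⁺/Ni at the anode, E°cell = +0.159 − (−0.241) = +0.400 V (n = 2).
Rearranging E = E° − (0.0592/n)·log Q gives log Q = 2(+0.400 − (+0.499))/0.0592 = −3.345.
For Sn4+(aq) + Ni(s) → Sn2+(aq) + Ni2+(aq), the reaction quotient is Q = ([Sn2+(aq)]·[Ni2+(aq)]) / [Sn4+(aq)].
Substituting the known concentrations and solving, log [Sn4+(aq)] = −3.037 and [Sn4+(aq)] = 0.00092 M.

0.00092 M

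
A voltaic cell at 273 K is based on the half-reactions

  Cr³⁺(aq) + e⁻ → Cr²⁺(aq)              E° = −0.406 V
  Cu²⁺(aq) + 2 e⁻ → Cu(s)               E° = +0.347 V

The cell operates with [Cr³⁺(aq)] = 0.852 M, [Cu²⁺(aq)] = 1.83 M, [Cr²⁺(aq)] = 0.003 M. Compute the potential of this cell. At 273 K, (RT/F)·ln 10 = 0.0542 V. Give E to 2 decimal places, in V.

Cu²⁺/Cu is reduced (cathode, E° = +0.347 V) and Cr³⁺/Cr²⁺ is oxidized (anode).
The standard potential is +0.347 − (−0.406) = +0.753 V and the balanced reaction transfers n = 2 electrons.
The balanced reaction is Cu²⁺(aq) + 2 Cr²⁺(aq) → Cu(s) + 2 Cr³⁺(aq), so Q = [Cr³⁺(aq)]^2 / ([Cu²⁺(aq)]·[Cr²⁺(aq)]^2) = 4.41×10^4 and log Q = 4.644.
Applying E = E° − (RT ln10/nF)·log Q gives +0.753 − (0.0542/2)(4.644) = +0.63 V.

+0.63 V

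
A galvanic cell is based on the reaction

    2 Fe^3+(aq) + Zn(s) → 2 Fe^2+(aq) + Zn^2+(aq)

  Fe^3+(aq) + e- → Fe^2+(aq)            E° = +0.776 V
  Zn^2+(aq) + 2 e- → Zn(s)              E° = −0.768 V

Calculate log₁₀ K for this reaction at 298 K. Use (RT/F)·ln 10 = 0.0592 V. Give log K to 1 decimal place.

The Fe³⁺/Fe²⁺ couple is reduced (cathode); E°cell = +0.776 − (−0.768) = +1.544 V with n = 2.
At equilibrium E = 0, so log K = nE°cell / 0.0592 = (2)(+1.544) / 0.0592 = 52.2.

log K = 52.2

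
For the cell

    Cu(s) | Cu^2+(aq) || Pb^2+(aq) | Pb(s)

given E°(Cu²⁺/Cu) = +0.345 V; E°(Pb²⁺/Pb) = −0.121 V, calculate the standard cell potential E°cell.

−0.466 V

By convention the left-hand electrode in cell notation is the anode (oxidation) and the right-hand electrode is the cathode (reduction).
E°cell = E°(right) − E°(left) = −0.121 − (+0.345) = −0.466 V.
The negative sign shows that, as written, the cell would require an external voltage to drive the reaction.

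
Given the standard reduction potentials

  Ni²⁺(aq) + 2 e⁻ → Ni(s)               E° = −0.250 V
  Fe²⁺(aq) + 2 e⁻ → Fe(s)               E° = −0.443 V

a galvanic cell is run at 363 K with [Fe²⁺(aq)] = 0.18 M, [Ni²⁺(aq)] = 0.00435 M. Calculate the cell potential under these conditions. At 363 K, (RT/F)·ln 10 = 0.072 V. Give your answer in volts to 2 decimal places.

+0.13 V

Ni²⁺/Ni is reduced (cathode, E° = −0.250 V) and Fe²⁺/Fe is oxidized (anode).
E°cell = E°cat − E°an = −0.250 − (−0.443) = +0.193 V; n = 2.
For the overall reaction Ni²⁺(aq) + Fe(s) → Ni(s) + Fe²⁺(aq), Q = [Fe²⁺(aq)] / [Ni²⁺(aq)] = 41.4, giving log Q = 1.617.
Applying E = E° − (RT ln10/nF)·log Q gives +0.193 − (0.072/2)(1.617) = +0.13 V.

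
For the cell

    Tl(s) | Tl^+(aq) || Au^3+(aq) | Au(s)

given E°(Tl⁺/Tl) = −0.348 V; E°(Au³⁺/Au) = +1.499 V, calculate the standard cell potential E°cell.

By convention the left-hand electrode in cell notation is the anode (oxidation) and the right-hand electrode is the cathode (reduction).
E°cell = E°(right) − E°(left) = +1.499 − (−0.348) = +1.847 V.

+1.847 V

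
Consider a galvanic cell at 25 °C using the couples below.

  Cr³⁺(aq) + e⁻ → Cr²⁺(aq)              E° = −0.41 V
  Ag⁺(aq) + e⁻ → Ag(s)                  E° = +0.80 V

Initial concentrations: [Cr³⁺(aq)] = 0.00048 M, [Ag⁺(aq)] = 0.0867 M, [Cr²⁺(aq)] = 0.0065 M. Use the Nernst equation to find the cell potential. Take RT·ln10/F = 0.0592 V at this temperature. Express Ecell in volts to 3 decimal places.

+1.214 V

Ag⁺/Ag is reduced (cathode, E° = +0.80 V) and Cr³⁺/Cr²⁺ is oxidized (anode).
E°cell = +0.80 − (−0.41) = +1.21 V, with n = 1 electron transferred.
For the overall reaction Ag⁺(aq) + Cr²⁺(aq) → Ag(s) + Cr³⁺(aq), Q = [Cr³⁺(aq)] / ([Ag⁺(aq)]·[Cr²⁺(aq)]) = 0.852, giving log Q = −0.070.
E = E° − (0.0592/n)·log Q = +1.21 − (0.0592/1)(−0.070) = +1.214 V.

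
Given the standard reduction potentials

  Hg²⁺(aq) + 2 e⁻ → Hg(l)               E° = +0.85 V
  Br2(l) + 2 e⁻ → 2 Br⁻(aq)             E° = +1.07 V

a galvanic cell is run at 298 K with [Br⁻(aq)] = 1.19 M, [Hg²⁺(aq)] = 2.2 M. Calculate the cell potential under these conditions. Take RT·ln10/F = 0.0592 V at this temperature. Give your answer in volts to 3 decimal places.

Br₂/Br⁻ is reduced (cathode, E° = +1.07 V) and Hg²⁺/Hg is oxidized (anode).
E°cell = +1.07 − (+0.85) = +0.22 V, with n = 2 electrons transferred.
The balanced reaction is Br2(l) + Hg(l) → 2 Br⁻(aq) + Hg²⁺(aq), so Q = [Br⁻(aq)]^2·[Hg²⁺(aq)] = 3.12 and log Q = 0.494.
E = E° − (0.0592/n)·log Q = +0.22 − (0.0592/2)(0.494) = +0.205 V.

+0.205 V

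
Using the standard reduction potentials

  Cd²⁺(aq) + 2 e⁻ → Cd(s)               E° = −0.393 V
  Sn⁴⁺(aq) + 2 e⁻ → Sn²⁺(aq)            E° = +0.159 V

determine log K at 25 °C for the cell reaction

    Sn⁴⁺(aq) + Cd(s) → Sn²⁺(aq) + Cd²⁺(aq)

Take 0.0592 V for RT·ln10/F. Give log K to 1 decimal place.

log K = 18.6

The Sn⁴⁺/Sn²⁺ couple is reduced (cathode); E°cell = +0.159 − (−0.393) = +0.552 V with n = 2.
At equilibrium E = 0, so log K = nE°cell / 0.0592 = (2)(+0.552) / 0.0592 = 18.6.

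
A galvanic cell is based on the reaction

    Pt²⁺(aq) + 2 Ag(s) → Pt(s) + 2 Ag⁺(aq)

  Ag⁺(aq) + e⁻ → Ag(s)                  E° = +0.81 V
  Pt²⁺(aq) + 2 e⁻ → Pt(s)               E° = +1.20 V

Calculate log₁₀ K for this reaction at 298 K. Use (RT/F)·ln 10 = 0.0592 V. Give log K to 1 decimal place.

log K = 13.2

The Pt²⁺/Pt couple is reduced (cathode); E°cell = +1.20 − (+0.81) = +0.39 V with n = 2.
At equilibrium E = 0, so log K = nE°cell / 0.0592 = (2)(+0.39) / 0.0592 = 13.2.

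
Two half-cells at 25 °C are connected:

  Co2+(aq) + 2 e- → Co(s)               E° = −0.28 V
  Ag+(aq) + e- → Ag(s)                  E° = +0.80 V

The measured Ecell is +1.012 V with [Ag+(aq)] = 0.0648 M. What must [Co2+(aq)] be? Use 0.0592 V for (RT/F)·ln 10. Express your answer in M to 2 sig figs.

With Ag⁺/Ag at the cathode and Co²⁺/Co at the anode, E°cell = +0.80 − (−0.28) = +1.08 V (n = 2).
Since E = E° − (0.0592/n)·log Q, log Q = n(E° − E)/0.0592 = 2.297.
The balanced reaction is 2 Ag+(aq) + Co(s) → 2 Ag(s) + Co2+(aq), so Q = [Co2+(aq)] / [Ag+(aq)]^2.
Solving for the unknown gives log [Co2+(aq)] = −0.080, so [Co2+(aq)] ≈ 0.83 M.

0.83 M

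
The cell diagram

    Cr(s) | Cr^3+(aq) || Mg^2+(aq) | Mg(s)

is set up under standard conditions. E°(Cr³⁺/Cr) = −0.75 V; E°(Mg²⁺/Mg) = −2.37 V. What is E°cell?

By convention the left-hand electrode in cell notation is the anode (oxidation) and the right-hand electrode is the cathode (reduction).
E°cell = E°(right) − E°(left) = −2.37 − (−0.75) = −1.62 V.
The negative sign shows that, as written, the cell would require an external voltage to drive the reaction.

−1.62 V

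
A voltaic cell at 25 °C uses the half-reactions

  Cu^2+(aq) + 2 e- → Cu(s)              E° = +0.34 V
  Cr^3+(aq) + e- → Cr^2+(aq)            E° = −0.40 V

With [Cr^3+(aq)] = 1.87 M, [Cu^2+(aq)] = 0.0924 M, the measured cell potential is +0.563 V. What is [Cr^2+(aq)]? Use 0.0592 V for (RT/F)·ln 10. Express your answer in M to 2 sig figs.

Cu²⁺/Cu is the cathode (higher E°); E°cell = +0.34 − (−0.40) = +0.74 V with n = 2.
Since E = E° − (0.0592/n)·log Q, log Q = n(E° − E)/0.0592 = 5.980.
For Cu^2+(aq) + 2 Cr^2+(aq) → Cu(s) + 2 Cr^3+(aq), the reaction quotient is Q = [Cr^3+(aq)]^2 / ([Cu^2+(aq)]·[Cr^2+(aq)]^2).
Solving for the unknown gives log [Cr^2+(aq)] = −2.201, so [Cr^2+(aq)] ≈ 0.0063 M.

0.0063 M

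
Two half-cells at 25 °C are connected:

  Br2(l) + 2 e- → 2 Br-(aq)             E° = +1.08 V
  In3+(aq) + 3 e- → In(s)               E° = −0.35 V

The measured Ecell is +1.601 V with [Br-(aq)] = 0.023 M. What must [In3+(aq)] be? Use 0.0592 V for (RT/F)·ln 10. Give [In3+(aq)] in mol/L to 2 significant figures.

The Br₂/Br⁻ couple has the larger reduction potential, so it is the cathode: E°cell = +1.08 − (−0.35) = +1.43 V and n = 6.
Rearranging E = E° − (0.0592/n)·log Q gives log Q = 6(+1.43 − (+1.601))/0.0592 = −17.331.
Balancing electrons gives 3 Br2(l) + 2 In(s) → 6 Br-(aq) + 2 In3+(aq); thus Q = [Br-(aq)]^6·[In3+(aq)]^2.
Substituting the known concentrations and solving, log [In3+(aq)] = −3.751 and [In3+(aq)] = 0.00018 M.

0.00018 M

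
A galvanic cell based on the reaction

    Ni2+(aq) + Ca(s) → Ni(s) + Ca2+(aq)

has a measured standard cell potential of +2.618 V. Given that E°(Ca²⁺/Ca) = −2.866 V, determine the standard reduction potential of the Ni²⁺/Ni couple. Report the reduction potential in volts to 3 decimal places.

−0.248 V

In the reaction as written the Ni²⁺/Ni couple is reduced (cathode) and Ca²⁺/Ca is oxidized (anode), so E°cell = E°(Ni²⁺/Ni) − E°(Ca²⁺/Ca).
E°(Ni²⁺/Ni) = E°cell + E°(anode) = +2.618 + (−2.866) = −0.248 V.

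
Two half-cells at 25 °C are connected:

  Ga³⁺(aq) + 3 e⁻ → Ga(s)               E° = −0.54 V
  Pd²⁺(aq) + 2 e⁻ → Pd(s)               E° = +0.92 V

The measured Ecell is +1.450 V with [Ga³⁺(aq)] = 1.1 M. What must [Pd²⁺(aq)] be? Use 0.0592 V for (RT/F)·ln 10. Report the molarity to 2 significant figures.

Pd²⁺/Pd is the cathode (higher E°); E°cell = +0.92 − (−0.54) = +1.46 V with n = 6.
From the Nernst equation, log Q = n(E° − E)/0.0592 = 6·(+1.46 − (+1.450))/0.0592 = 1.014.
Balancing electrons gives 3 Pd²⁺(aq) + 2 Ga(s) → 3 Pd(s) + 2 Ga³⁺(aq); thus Q = [Ga³⁺(aq)]^2 / [Pd²⁺(aq)]^3.
Solving for the unknown gives log [Pd²⁺(aq)] = −0.310, so [Pd²⁺(aq)] ≈ 0.49 M.

0.49 M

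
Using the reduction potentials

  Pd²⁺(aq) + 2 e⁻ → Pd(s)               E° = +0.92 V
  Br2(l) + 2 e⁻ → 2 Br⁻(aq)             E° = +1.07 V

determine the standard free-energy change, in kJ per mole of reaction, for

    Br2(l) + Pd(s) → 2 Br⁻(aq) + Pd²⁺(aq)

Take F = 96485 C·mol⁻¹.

−28.9 kJ/mol

In the reaction as written Br2(l) is reduced, so the Br₂/Br⁻ couple is the cathode and Pd²⁺/Pd is the anode.
E°cell = +1.07 − (+0.92) = +0.15 V; balancing electrons gives n = 2.
ΔG° = −nFE°cell = −(2)(96485)(+0.15) J/mol = −28.9 kJ/mol.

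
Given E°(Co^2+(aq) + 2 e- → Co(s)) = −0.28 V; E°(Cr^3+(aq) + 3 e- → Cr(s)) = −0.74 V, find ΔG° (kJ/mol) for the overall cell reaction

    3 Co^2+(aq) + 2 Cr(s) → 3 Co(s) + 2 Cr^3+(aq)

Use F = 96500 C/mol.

In the reaction as written Co^2+(aq) is reduced, so the Co²⁺/Co couple is the cathode and Cr³⁺/Cr is the anode.
E°cell = −0.28 − (−0.74) = +0.46 V; balancing electrons gives n = 6.
ΔG° = −nFE°cell = −(6)(96500)(+0.46) J/mol = −266 kJ/mol.

−266 kJ/mol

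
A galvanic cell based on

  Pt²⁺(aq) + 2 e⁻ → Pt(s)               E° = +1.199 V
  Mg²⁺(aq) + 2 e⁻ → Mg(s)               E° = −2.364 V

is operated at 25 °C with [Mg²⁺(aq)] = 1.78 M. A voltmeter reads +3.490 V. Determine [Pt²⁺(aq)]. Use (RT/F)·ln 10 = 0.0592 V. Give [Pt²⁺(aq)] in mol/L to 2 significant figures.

Pt²⁺/Pt is the cathode (higher E°); E°cell = +1.199 − (−2.364) = +3.563 V with n = 2.
Since E = E° − (0.0592/n)·log Q, log Q = n(E° − E)/0.0592 = 2.466.
Balancing electrons gives Pt²⁺(aq) + Mg(s) → Pt(s) + Mg²⁺(aq); thus Q = [Mg²⁺(aq)] / [Pt²⁺(aq)].
Isolating [Pt²⁺(aq)] in Q = 10^{2.466} yields log [Pt²⁺(aq)] = −2.216, i.e. 0.0061 M.

0.0061 M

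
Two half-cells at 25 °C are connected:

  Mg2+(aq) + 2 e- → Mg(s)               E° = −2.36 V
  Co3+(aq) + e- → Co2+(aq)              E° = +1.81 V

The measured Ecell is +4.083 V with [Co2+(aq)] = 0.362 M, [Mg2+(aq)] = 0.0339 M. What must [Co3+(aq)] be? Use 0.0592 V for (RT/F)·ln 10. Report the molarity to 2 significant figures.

The Co³⁺/Co²⁺ couple has the larger reduction potential, so it is the cathode: E°cell = +1.81 − (−2.36) = +4.17 V and n = 2.
Rearranging E = E° − (0.0592/n)·log Q gives log Q = 2(+4.17 − (+4.083))/0.0592 = 2.939.
Balancing electrons gives 2 Co3+(aq) + Mg(s) → 2 Co2+(aq) + Mg2+(aq); thus Q = ([Co2+(aq)]^2·[Mg2+(aq)]) / [Co3+(aq)]^2.
Solving for the unknown gives log [Co3+(aq)] = −2.646, so [Co3+(aq)] ≈ 0.0023 M.

0.0023 M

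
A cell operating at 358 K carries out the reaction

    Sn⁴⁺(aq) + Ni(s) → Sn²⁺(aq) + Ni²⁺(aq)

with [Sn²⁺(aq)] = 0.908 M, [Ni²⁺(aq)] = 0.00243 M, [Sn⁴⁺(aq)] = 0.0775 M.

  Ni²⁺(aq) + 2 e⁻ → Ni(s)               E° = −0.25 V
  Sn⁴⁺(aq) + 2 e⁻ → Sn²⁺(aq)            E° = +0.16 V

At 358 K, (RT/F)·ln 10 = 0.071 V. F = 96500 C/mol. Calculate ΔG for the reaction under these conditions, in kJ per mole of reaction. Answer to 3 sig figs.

−89.7 kJ/mol

The standard cell potential is +0.16 − (−0.25) = +0.41 V, with n = 2 electrons in the balanced equation.
Q = ([Sn²⁺(aq)]·[Ni²⁺(aq)]) / [Sn⁴⁺(aq)] = 0.0285, so log Q = −1.546 and E = +0.41 − (0.071/2)(−1.546) = +0.4649 V.
Then ΔG = −nFE = −2 × 96500 × +0.4649 J/mol = −89.7 kJ/mol.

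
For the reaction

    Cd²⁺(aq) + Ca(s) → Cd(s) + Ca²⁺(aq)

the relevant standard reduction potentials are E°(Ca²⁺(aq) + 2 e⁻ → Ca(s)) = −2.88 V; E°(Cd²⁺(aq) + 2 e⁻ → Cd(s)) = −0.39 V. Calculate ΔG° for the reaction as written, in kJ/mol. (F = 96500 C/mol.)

−481 kJ/mol

In the reaction as written Cd²⁺(aq) is reduced, so the Cd²⁺/Cd couple is the cathode and Ca²⁺/Ca is the anode.
E°cell = −0.39 − (−2.88) = +2.49 V; balancing electrons gives n = 2.
ΔG° = −nFE°cell = −(2)(96500)(+2.49) J/mol = −481 kJ/mol.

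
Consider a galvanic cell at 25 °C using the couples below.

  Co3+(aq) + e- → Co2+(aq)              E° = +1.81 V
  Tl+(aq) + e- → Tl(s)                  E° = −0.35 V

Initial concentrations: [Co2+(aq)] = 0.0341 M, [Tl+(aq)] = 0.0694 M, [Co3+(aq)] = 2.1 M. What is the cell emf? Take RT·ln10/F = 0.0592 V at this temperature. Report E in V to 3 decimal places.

+2.335 V

Since E°(Co³⁺/Co²⁺) > E°(Tl⁺/Tl), Co³⁺/Co²⁺ serves as the cathode.
E°cell = E°cat − E°an = +1.81 − (−0.35) = +2.16 V; n = 1.
The balanced reaction is Co3+(aq) + Tl(s) → Co2+(aq) + Tl+(aq), so Q = ([Co2+(aq)]·[Tl+(aq)]) / [Co3+(aq)] = 0.00113 and log Q = −2.948.
By the Nernst equation, E = +2.16 − (0.0592/1)·(−2.948) = +2.335 V.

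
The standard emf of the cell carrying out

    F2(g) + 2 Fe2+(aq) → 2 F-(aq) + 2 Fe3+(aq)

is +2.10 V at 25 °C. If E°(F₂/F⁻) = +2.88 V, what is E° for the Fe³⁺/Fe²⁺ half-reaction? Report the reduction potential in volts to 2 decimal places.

In the reaction as written the F₂/F⁻ couple is reduced (cathode) and Fe³⁺/Fe²⁺ is oxidized (anode), so E°cell = E°(F₂/F⁻) − E°(Fe³⁺/Fe²⁺).
E°(Fe³⁺/Fe²⁺) = E°(cathode) − E°cell = +2.88 − (+2.10) = +0.78 V.

+0.78 V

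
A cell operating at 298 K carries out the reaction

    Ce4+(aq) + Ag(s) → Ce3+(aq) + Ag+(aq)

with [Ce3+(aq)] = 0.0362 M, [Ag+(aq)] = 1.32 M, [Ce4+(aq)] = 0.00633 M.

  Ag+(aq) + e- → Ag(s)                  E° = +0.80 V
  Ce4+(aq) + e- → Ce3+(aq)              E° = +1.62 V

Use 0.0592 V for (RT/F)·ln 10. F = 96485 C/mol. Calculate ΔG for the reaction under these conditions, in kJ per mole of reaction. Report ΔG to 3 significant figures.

With Ce⁴⁺/Ce³⁺ reduced at the cathode, E°cell = +1.62 − (+0.80) = +0.82 V and n = 1.
Here Q = ([Ce3+(aq)]·[Ag+(aq)]) / [Ce4+(aq)] = 7.55 (log Q = 0.878), giving E = +0.82 − (0.0592/1)·(0.878) = +0.7680 V.
Finally ΔG = −nFE = −(1)(96485 C/mol)(+0.7680 V) = −74.1 kJ/mol.

−74.1 kJ/mol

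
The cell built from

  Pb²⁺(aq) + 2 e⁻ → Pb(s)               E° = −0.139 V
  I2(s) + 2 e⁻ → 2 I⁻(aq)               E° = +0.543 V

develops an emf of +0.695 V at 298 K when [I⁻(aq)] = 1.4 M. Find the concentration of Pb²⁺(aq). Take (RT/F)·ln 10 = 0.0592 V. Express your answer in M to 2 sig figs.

The I₂/I⁻ couple has the larger reduction potential, so it is the cathode: E°cell = +0.543 − (−0.139) = +0.682 V and n = 2.
Since E = E° − (0.0592/n)·log Q, log Q = n(E° − E)/0.0592 = −0.439.
The balanced reaction is I2(s) + Pb(s) → 2 I⁻(aq) + Pb²⁺(aq), so Q = [I⁻(aq)]^2·[Pb²⁺(aq)].
Substituting the known concentrations and solving, log [Pb²⁺(aq)] = −0.731 and [Pb²⁺(aq)] = 0.19 M.

0.19 M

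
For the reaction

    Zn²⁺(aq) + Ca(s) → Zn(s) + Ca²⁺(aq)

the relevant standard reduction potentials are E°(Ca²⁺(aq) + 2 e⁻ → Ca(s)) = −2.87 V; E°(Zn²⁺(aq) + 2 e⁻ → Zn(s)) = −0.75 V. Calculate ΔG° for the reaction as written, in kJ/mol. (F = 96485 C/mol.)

In the reaction as written Zn²⁺(aq) is reduced, so the Zn²⁺/Zn couple is the cathode and Ca²⁺/Ca is the anode.
E°cell = −0.75 − (−2.87) = +2.12 V; balancing electrons gives n = 2.
ΔG° = −nFE°cell = −(2)(96485)(+2.12) J/mol = −409 kJ/mol.

−409 kJ/mol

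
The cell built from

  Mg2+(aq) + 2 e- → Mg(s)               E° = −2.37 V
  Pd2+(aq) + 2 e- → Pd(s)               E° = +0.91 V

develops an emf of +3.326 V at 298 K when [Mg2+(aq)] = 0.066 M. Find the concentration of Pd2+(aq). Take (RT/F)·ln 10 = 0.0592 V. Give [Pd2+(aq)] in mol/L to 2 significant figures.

Pd²⁺/Pd is the cathode (higher E°); E°cell = +0.91 − (−2.37) = +3.28 V with n = 2.
Rearranging E = E° − (0.0592/n)·log Q gives log Q = 2(+3.28 − (+3.326))/0.0592 = −1.554.
For Pd2+(aq) + Mg(s) → Pd(s) + Mg2+(aq), the reaction quotient is Q = [Mg2+(aq)] / [Pd2+(aq)].
Isolating [Pd2+(aq)] in Q = 10^{−1.554} yields log [Pd2+(aq)] = 0.374, i.e. 2.4 M.

2.4 M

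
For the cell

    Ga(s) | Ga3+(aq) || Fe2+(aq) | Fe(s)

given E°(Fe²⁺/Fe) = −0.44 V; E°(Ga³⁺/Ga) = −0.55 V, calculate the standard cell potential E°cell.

+0.11 V

By convention the left-hand electrode in cell notation is the anode (oxidation) and the right-hand electrode is the cathode (reduction).
E°cell = E°(right) − E°(left) = −0.44 − (−0.55) = +0.11 V.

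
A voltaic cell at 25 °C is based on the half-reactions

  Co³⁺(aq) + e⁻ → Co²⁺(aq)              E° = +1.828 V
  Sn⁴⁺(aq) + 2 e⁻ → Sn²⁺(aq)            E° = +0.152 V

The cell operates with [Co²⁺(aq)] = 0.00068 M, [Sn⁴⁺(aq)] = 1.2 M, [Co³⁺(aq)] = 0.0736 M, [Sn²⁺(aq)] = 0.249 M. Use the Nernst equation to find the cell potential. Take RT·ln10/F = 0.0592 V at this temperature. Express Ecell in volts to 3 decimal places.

Co³⁺/Co²⁺ is reduced (cathode, E° = +1.828 V) and Sn⁴⁺/Sn²⁺ is oxidized (anode).
E°cell = +1.828 − (+0.152) = +1.676 V, with n = 2 electrons transferred.
Balancing gives 2 Co³⁺(aq) + Sn²⁺(aq) → 2 Co²⁺(aq) + Sn⁴⁺(aq); hence Q = ([Co²⁺(aq)]^2·[Sn⁴⁺(aq)]) / ([Co³⁺(aq)]^2·[Sn²⁺(aq)]) = 0.000411 (log Q = −3.386).
Applying E = E° − (RT ln10/nF)·log Q gives +1.676 − (0.0592/2)(−3.386) = +1.776 V.

+1.776 V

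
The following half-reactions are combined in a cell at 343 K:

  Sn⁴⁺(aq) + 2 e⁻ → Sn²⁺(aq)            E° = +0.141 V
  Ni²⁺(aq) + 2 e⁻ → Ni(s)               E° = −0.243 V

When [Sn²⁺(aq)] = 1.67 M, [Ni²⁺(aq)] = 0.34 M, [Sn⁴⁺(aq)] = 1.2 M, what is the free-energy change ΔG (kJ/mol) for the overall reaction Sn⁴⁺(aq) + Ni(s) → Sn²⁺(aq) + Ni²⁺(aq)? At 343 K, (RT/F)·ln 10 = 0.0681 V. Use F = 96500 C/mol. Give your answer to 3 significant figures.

The standard cell potential is +0.141 − (−0.243) = +0.384 V, with n = 2 electrons in the balanced equation.
Q = ([Sn²⁺(aq)]·[Ni²⁺(aq)]) / [Sn⁴⁺(aq)] = 0.473, so log Q = −0.325 and E = +0.384 − (0.0681/2)(−0.325) = +0.3951 V.
Then ΔG = −nFE = −2 × 96500 × +0.3951 J/mol = −76.3 kJ/mol.

−76.3 kJ/mol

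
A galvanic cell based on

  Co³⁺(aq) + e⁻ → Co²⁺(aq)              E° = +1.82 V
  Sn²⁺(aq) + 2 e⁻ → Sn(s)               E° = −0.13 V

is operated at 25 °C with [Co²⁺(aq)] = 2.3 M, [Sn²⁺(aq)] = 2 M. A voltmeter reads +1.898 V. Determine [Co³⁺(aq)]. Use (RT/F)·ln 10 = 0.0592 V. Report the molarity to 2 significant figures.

0.43 M

With Co³⁺/Co²⁺ at the cathode and Sn²⁺/Sn at the anode, E°cell = +1.82 − (−0.13) = +1.95 V (n = 2).
From the Nernst equation, log Q = n(E° − E)/0.0592 = 2·(+1.95 − (+1.898))/0.0592 = 1.757.
Balancing electrons gives 2 Co³⁺(aq) + Sn(s) → 2 Co²⁺(aq) + Sn²⁺(aq); thus Q = ([Co²⁺(aq)]^2·[Sn²⁺(aq)]) / [Co³⁺(aq)]^2.
Solving for the unknown gives log [Co³⁺(aq)] = −0.366, so [Co³⁺(aq)] ≈ 0.43 M.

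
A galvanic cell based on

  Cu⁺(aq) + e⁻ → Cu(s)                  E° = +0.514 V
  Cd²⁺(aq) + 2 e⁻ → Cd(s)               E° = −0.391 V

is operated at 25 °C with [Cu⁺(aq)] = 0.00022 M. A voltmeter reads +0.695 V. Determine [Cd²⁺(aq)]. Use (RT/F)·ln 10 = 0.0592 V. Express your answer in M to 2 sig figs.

With Cu⁺/Cu at the cathode and Cd²⁺/Cd at the anode, E°cell = +0.514 − (−0.391) = +0.905 V (n = 2).
From the Nernst equation, log Q = n(E° − E)/0.0592 = 2·(+0.905 − (+0.695))/0.0592 = 7.095.
Balancing electrons gives 2 Cu⁺(aq) + Cd(s) → 2 Cu(s) + Cd²⁺(aq); thus Q = [Cd²⁺(aq)] / [Cu⁺(aq)]^2.
Solving for the unknown gives log [Cd²⁺(aq)] = −0.220, so [Cd²⁺(aq)] ≈ 0.60 M.

0.60 M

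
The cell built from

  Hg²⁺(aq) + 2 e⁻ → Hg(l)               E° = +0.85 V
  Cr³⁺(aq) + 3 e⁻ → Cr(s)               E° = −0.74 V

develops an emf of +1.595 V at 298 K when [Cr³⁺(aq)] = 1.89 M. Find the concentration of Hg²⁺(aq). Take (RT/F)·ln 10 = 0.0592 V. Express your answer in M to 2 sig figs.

2.3 M

Hg²⁺/Hg is the cathode (higher E°); E°cell = +0.85 − (−0.74) = +1.59 V with n = 6.
From the Nernst equation, log Q = n(E° − E)/0.0592 = 6·(+1.59 − (+1.595))/0.0592 = −0.507.
Balancing electrons gives 3 Hg²⁺(aq) + 2 Cr(s) → 3 Hg(l) + 2 Cr³⁺(aq); thus Q = [Cr³⁺(aq)]^2 / [Hg²⁺(aq)]^3.
Substituting the known concentrations and solving, log [Hg²⁺(aq)] = 0.353 and [Hg²⁺(aq)] = 2.3 M.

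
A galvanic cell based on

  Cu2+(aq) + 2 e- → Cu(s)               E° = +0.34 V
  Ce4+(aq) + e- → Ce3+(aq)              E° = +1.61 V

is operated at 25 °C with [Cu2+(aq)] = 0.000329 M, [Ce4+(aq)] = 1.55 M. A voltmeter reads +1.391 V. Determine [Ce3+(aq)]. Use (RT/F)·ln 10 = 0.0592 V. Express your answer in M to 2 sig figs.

With Ce⁴⁺/Ce³⁺ at the cathode and Cu²⁺/Cu at the anode, E°cell = +1.61 − (+0.34) = +1.27 V (n = 2).
Rearranging E = E° − (0.0592/n)·log Q gives log Q = 2(+1.27 − (+1.391))/0.0592 = −4.088.
Balancing electrons gives 2 Ce4+(aq) + Cu(s) → 2 Ce3+(aq) + Cu2+(aq); thus Q = ([Ce3+(aq)]^2·[Cu2+(aq)]) / [Ce4+(aq)]^2.
Solving for the unknown gives log [Ce3+(aq)] = −0.112, so [Ce3+(aq)] ≈ 0.77 M.

0.77 M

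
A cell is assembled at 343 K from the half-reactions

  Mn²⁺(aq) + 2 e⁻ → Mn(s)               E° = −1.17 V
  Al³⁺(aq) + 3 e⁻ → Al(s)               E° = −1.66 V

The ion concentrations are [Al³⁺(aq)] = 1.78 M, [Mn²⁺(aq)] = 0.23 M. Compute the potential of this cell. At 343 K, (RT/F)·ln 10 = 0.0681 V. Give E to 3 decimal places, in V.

+0.463 V

The Mn²⁺/Mn couple has the more positive E°, so it is the cathode; Al³⁺/Al is the anode.
E°cell = E°cat − E°an = −1.17 − (−1.66) = +0.49 V; n = 6.
The balanced reaction is 3 Mn²⁺(aq) + 2 Al(s) → 3 Mn(s) + 2 Al³⁺(aq), so Q = [Al³⁺(aq)]^2 / [Mn²⁺(aq)]^3 = 260 and log Q = 2.416.
E = E° − (0.0681/n)·log Q = +0.49 − (0.0681/6)(2.416) = +0.463 V.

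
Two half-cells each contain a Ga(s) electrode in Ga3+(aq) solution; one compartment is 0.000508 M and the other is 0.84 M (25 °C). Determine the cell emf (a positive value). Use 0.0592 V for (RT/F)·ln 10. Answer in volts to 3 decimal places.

0.064 V

For a concentration cell E°cell = 0, since both electrodes use the same couple.
The compartment with the higher Ga3+(aq) concentration (0.84 M) acts as the cathode; ions are reduced there and produced at the dilute (0.000508 M) anode.
With n = 3, Ecell = −(0.0592/3)·log([dilute]/[conc]) = −(0.0592/3)·log(0.000508/0.84) = +0.064 V.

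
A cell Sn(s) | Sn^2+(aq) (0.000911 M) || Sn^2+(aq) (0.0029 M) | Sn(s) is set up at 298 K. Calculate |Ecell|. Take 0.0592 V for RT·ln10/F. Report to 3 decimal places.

For a concentration cell E°cell = 0, since both electrodes use the same couple.
The compartment with the higher Sn^2+(aq) concentration (0.0029 M) acts as the cathode; ions are reduced there and produced at the dilute (0.000911 M) anode.
With n = 2, Ecell = −(0.0592/2)·log([dilute]/[conc]) = −(0.0592/2)·log(0.000911/0.0029) = +0.015 V.

0.015 V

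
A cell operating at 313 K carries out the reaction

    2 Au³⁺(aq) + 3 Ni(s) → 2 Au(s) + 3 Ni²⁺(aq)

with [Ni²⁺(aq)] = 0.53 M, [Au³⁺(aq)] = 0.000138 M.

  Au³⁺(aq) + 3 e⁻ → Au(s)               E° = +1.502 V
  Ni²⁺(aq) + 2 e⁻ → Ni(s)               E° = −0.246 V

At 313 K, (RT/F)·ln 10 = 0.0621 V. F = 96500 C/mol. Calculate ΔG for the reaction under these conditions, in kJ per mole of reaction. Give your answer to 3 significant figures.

The standard cell potential is +1.502 − (−0.246) = +1.748 V, with n = 6 electrons in the balanced equation.
The reaction quotient is [Ni²⁺(aq)]^3 / [Au³⁺(aq)]^2 = 7.82×10^6; by Nernst, E = +1.748 − (0.0621/6)(6.893) = +1.6767 V.
Finally ΔG = −nFE = −(6)(96500 C/mol)(+1.6767 V) = −971 kJ/mol.

−971 kJ/mol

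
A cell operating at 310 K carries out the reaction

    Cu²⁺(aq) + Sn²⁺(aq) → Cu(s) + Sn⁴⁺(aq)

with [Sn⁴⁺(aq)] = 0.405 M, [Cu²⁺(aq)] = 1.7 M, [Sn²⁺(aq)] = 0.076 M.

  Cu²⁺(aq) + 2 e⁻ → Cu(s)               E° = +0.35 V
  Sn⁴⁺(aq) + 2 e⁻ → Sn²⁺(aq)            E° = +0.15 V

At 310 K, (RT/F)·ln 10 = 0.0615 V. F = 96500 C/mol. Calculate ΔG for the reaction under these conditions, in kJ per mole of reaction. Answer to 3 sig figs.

With Cu²⁺/Cu reduced at the cathode, E°cell = +0.35 − (+0.15) = +0.20 V and n = 2.
Here Q = [Sn⁴⁺(aq)] / ([Cu²⁺(aq)]·[Sn²⁺(aq)]) = 3.13 (log Q = 0.496), giving E = +0.20 − (0.0615/2)·(0.496) = +0.1847 V.
Then ΔG = −nFE = −2 × 96500 × +0.1847 J/mol = −35.6 kJ/mol.

−35.6 kJ/mol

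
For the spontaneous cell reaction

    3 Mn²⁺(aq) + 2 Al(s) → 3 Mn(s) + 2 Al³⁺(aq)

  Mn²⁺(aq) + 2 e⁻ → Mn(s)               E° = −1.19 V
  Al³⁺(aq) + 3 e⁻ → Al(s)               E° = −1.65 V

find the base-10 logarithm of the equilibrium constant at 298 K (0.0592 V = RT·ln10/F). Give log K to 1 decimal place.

The Mn²⁺/Mn couple is reduced (cathode); E°cell = −1.19 − (−1.65) = +0.46 V with n = 6.
At equilibrium E = 0, so log K = nE°cell / 0.0592 = (6)(+0.46) / 0.0592 = 46.6.

log K = 46.6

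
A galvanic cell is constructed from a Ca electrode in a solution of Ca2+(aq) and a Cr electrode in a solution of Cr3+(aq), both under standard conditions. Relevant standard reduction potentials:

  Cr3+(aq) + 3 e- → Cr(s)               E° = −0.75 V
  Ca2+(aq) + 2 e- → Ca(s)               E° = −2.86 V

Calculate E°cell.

+2.11 V

The Cr³⁺/Cr couple has the higher E°, so Cr ion is reduced (cathode) and Ca is oxidized (anode).
E°cell = E°(cathode) − E°(anode) = −0.75 − (−2.86) = +2.11 V.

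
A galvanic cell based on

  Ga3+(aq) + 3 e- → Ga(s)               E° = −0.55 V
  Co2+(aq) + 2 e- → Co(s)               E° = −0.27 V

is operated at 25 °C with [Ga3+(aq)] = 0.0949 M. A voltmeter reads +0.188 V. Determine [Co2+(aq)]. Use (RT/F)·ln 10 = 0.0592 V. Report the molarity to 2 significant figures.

Co²⁺/Co is the cathode (higher E°); E°cell = −0.27 − (−0.55) = +0.28 V with n = 6.
Rearranging E = E° − (0.0592/n)·log Q gives log Q = 6(+0.28 − (+0.188))/0.0592 = 9.324.
The balanced reaction is 3 Co2+(aq) + 2 Ga(s) → 3 Co(s) + 2 Ga3+(aq), so Q = [Ga3+(aq)]^2 / [Co2+(aq)]^3.
Solving for the unknown gives log [Co2+(aq)] = −3.790, so [Co2+(aq)] ≈ 0.00016 M.

0.00016 M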